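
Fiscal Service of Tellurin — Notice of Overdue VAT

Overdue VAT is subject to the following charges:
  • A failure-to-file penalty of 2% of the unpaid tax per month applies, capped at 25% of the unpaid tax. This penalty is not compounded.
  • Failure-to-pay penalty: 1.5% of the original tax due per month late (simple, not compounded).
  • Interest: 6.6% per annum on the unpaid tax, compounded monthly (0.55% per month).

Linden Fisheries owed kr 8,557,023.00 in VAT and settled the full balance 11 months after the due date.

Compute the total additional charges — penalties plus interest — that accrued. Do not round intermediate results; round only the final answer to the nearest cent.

kr 3,826,628.00

Failure-to-file: 11 × 2% × kr 8,557,023.00 = kr 1,882,545.06 (under the 25% cap)
Failure-to-pay penalty = 1.5% × kr 8,557,023.00 × 11 mo = kr 1,411,908.80…
Interest: kr 8,557,023.00 × ((1 + 0.0055)^11 − 1) = kr 8,557,023.00 × 0.0621915… = kr 532,174.1488…
Penalties + interest = kr 3,294,453.8550 + kr 532,174.1488… = kr 3,826,628.00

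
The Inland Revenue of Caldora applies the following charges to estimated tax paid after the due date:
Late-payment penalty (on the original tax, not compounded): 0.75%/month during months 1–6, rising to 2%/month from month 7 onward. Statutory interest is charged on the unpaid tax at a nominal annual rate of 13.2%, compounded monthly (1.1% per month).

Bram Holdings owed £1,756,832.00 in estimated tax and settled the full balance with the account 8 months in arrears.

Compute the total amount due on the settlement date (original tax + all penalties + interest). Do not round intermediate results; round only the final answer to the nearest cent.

Penalty, months 1–6: 6 × 0.75% × £1,756,832.00 = £79,057.44
Penalty, months 7–8: 2 × 2% × £1,756,832.00 = £70,273.28
Interest: £1,756,832.00 × ((1 + 0.011)^8 − 1) = £1,756,832.00 × 0.0914636… = £160,686.1265…
Total = £1,756,832.00 + £149,330.7200 + £160,686.1265… = £2,066,848.85

£2,066,848.85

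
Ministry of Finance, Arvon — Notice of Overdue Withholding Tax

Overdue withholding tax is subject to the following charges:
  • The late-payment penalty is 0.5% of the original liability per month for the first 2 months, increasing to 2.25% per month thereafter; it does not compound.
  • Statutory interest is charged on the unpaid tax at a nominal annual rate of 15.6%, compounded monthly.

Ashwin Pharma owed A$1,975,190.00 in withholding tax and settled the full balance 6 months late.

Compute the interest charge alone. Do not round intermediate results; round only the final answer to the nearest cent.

A$159,159.57

Interest (15.6%/yr ÷ 12 = 1.3%/month): A$1,975,190.00 × ((1 + 0.013)^6 − 1) = A$159,159.5671…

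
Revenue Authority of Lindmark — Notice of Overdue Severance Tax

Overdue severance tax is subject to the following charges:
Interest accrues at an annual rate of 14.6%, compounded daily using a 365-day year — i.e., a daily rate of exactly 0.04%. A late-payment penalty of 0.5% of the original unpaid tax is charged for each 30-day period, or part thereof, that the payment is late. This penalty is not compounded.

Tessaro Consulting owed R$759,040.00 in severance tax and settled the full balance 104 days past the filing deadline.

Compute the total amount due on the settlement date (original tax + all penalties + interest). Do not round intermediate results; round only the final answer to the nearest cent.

R$806,456.27

Penalty periods: ⌈104/30⌉ = 4; penalty = 4 × 0.5% × R$759,040.00 = R$15,180.80
Interest: R$759,040.00 × ((1 + 0.0004)^104 − 1) = R$759,040.00 × 0.04246873… = R$32,235.4673…
Total = R$759,040.00 + R$15,180.8000 + R$32,235.4673… = R$806,456.27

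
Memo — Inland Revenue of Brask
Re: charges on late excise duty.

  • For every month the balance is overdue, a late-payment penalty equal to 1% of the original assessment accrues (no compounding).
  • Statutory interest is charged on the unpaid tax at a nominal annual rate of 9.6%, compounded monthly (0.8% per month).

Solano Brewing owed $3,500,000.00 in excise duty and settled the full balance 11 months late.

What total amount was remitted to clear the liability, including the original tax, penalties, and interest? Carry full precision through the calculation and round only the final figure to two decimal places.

Late-payment penalty: 11 × 1% × $3,500,000.00 = $385,000.00
Interest: $3,500,000.00 × ((1 + 0.008)^11 − 1) = $3,500,000.00 × 0.0916058… = $320,620.4643…
Total = $3,500,000.00 + $385,000.0000 + $320,620.4643… = $4,205,620.46

$4,205,620.46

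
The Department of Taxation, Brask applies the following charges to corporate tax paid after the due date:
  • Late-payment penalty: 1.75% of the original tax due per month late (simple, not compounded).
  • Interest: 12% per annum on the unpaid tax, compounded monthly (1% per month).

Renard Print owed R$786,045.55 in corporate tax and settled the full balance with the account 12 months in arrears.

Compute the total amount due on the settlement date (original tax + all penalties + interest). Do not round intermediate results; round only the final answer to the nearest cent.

R$1,050,805.37

Late-payment penalty = 1.75% × R$786,045.55 × 12 mo = R$165,069.57…
Interest: R$786,045.55 × ((1 + 0.01)^12 − 1) = R$786,045.55 × 0.1268250… = R$99,690.2506…
Total = R$786,045.55 + R$165,069.5655 + R$99,690.2506… = R$1,050,805.37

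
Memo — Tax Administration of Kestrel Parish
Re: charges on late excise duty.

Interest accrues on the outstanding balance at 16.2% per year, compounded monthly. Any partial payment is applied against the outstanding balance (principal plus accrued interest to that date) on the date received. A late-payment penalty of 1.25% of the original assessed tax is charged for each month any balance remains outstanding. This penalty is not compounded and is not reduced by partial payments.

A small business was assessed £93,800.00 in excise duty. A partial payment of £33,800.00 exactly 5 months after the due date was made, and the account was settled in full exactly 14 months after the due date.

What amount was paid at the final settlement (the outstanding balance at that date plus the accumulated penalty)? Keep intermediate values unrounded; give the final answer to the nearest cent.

Monthly rate = 16.2% ÷ 12 = 1.35%
Balance at month 5: £93,800.0000 × (1 + 0.0135)^5 = £100,304.7740…
After £33,800.00 payment: £100,304.7740… − £33,800.00 = £66,504.7740…
Balance at month 14: £66,504.7740… × (1 + 0.0135)^9 = £75,035.4686…
Penalty: 14 × 1.25% × £93,800.00 = £16,415.00
Final settlement = outstanding balance + penalty = £75,035.4686… + £16,415.00 = £91,450.47

£91,450.47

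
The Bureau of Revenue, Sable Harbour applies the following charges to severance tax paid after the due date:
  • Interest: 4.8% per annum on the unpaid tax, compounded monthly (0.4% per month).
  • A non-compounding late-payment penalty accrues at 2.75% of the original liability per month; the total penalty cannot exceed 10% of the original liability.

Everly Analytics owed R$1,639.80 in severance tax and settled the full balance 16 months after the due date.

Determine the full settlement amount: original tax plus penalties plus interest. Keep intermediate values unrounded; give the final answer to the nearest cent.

R$1,911.94

Penalty (uncapped): 16 × 2.75% × R$1,639.80 = R$721.51…; cap = 10% × R$1,639.80 = R$163.98 → penalty = R$163.98
Interest: R$1,639.80 × ((1 + 0.004)^16 − 1) = R$1,639.80 × 0.0659563… = R$108.1552…
Total = R$1,639.80 + R$163.9800 + R$108.1552… = R$1,911.94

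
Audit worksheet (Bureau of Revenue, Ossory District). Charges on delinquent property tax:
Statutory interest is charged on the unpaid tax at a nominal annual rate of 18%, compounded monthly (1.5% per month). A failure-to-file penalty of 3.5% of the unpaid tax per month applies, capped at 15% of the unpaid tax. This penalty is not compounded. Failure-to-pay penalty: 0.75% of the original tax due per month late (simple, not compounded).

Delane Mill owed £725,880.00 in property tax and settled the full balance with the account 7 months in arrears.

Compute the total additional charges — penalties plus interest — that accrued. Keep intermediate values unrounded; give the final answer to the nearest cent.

Failure-to-file: 7 × 3.5% × £725,880.00 = £177,840.60, capped at 15% × £725,880.00 = £108,882.00
Failure-to-pay penalty = 0.75% × £725,880.00 × 7 mo = £38,108.70
Interest: £725,880.00 × ((1 + 0.015)^7 − 1) = £725,880.00 × 0.1098449… = £79,734.2254…
Penalties + interest = £146,990.7000 + £79,734.2254… = £226,724.93

£226,724.93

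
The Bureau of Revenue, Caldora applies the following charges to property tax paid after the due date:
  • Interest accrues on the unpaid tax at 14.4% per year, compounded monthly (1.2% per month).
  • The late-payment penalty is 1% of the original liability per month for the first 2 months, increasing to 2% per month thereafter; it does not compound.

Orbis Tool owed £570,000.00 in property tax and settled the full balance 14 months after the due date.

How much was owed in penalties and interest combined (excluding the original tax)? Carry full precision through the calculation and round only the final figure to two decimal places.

Penalty, months 1–2: 2 × 1% × £570,000.00 = £11,400.00
Penalty, months 3–14: 12 × 2% × £570,000.00 = £136,800.00
Interest: £570,000.00 × ((1 + 0.012)^14 − 1) = £570,000.00 × 0.1817543… = £103,599.9259…
Penalties + interest = £148,200.0000 + £103,599.9259… = £251,799.93

£251,799.93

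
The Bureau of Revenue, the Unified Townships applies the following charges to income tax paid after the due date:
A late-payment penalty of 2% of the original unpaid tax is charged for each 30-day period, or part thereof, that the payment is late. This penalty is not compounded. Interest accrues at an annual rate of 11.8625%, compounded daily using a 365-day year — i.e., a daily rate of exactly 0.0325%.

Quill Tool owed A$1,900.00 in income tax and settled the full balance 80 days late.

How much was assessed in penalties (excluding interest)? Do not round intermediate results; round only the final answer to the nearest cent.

A$114.00

Penalty periods: ⌈80/30⌉ = 3; penalty = 3 × 2% × A$1,900.00 = A$114.00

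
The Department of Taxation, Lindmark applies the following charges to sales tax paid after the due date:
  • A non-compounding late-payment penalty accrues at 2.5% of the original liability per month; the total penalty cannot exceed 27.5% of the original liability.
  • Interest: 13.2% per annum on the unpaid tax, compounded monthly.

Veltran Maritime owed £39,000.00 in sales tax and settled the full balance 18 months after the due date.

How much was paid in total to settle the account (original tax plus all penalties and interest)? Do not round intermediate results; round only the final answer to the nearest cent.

£58,213.17

Penalty (uncapped): 18 × 2.5% × £39,000.00 = £17,550.00; cap = 27.5% × £39,000.00 = £10,725.00 → penalty = £10,725.00
Interest (13.2%/yr ÷ 12 = 1.1%/month): £39,000.00 × ((1 + 0.011)^18 − 1) = £8,488.1671…
Total = £39,000.00 + £10,725.0000 + £8,488.1671… = £58,213.17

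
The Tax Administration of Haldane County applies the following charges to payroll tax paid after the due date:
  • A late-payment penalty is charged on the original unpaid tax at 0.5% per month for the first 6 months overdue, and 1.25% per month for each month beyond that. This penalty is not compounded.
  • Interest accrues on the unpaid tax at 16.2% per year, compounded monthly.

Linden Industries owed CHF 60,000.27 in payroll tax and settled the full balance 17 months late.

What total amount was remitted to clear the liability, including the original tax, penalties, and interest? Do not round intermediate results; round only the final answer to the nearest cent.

CHF 85,412.84

Penalty, months 1–6: 6 × 0.5% × CHF 60,000.27 = CHF 1,800.01…
Penalty, months 7–17: 11 × 1.25% × CHF 60,000.27 = CHF 8,250.04…
Interest (16.2%/yr ÷ 12 = 1.35%/month): CHF 60,000.27 × ((1 + 0.0135)^17 − 1) = CHF 15,362.5266…
Total = CHF 60,000.27 + CHF 10,050.0452… + CHF 15,362.5266… = CHF 85,412.84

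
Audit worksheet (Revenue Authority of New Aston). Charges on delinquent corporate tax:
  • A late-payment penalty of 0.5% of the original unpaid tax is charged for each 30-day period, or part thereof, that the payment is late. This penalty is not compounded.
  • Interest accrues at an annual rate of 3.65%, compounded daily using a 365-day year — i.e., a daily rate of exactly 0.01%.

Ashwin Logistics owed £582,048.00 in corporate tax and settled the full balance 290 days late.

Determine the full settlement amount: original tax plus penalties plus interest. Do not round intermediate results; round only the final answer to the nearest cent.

Penalty periods: ⌈290/30⌉ = 10; penalty = 10 × 0.5% × £582,048.00 = £29,102.40
Interest: £582,048.00 × ((1 + 0.0001)^290 − 1) = £582,048.00 × 0.02942310… = £17,125.6576…
Total = £582,048.00 + £29,102.4000 + £17,125.6576… = £628,276.06

£628,276.06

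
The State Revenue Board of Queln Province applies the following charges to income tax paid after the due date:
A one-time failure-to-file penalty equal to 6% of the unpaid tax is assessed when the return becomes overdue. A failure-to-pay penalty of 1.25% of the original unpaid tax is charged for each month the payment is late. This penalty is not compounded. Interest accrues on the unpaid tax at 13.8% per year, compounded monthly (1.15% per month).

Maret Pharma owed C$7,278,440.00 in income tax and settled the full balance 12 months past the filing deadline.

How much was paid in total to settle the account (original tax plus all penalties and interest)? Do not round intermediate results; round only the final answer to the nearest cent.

C$9,877,366.48

Failure-to-file penalty: 6% × C$7,278,440.00 = C$436,706.40
Failure-to-pay penalty: 12 × 1.25% × C$7,278,440.00 = C$1,091,766.00
Interest: C$7,278,440.00 × ((1 + 0.0115)^12 − 1) = C$7,278,440.00 × 0.1470719… = C$1,070,454.0838…
Total = C$7,278,440.00 + C$1,528,472.4000 + C$1,070,454.0838… = C$9,877,366.48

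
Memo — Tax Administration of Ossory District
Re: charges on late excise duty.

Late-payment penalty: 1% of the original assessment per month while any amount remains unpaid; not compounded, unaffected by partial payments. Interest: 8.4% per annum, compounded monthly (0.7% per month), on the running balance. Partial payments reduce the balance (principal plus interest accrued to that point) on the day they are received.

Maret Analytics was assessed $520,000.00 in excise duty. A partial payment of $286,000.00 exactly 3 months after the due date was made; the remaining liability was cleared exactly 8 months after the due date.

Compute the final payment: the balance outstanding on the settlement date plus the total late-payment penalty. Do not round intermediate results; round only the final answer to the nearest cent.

Balance at month 3: $520,000.0000 × (1 + 0.007)^3 = $530,996.6184…
After $286,000.00 payment: $530,996.6184… − $286,000.00 = $244,996.6184…
Balance at month 8: $244,996.6184… × (1 + 0.007)^5 = $253,692.3916…
Penalty: 8 × 1% × $520,000.00 = $41,600.00
Final settlement = outstanding balance + penalty = $253,692.3916… + $41,600.00 = $295,292.39

$295,292.39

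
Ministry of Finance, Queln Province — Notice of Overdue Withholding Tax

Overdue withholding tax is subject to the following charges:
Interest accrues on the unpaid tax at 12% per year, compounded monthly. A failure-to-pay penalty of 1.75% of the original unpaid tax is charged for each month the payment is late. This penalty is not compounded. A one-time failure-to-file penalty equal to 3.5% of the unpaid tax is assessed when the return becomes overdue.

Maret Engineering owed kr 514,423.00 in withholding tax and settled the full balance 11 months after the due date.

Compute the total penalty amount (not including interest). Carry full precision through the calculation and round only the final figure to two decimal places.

kr 117,031.23

Failure-to-file penalty: 3.5% × kr 514,423.00 = kr 18,004.81…
Failure-to-pay penalty = 1.75% × kr 514,423.00 × 11 mo = kr 99,026.43…
Total penalty = kr 18,004.81… + kr 99,026.43… = kr 117,031.23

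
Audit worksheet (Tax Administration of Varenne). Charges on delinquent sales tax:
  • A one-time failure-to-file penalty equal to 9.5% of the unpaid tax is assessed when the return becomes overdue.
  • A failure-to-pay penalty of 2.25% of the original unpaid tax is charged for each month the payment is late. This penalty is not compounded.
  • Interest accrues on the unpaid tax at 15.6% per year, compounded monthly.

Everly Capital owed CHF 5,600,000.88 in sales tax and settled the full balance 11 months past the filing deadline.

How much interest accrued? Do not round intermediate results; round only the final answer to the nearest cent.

CHF 854,935.92

Interest (15.6%/yr ÷ 12 = 1.3%/month): CHF 5,600,000.88 × ((1 + 0.013)^11 − 1) = CHF 854,935.9163…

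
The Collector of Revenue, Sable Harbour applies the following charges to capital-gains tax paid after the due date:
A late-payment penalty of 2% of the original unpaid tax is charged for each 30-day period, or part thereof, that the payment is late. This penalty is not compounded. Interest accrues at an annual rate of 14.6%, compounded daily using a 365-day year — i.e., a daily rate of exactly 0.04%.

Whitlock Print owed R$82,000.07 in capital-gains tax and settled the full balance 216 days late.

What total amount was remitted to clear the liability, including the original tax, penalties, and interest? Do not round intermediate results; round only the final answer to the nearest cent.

Penalty periods: ⌈216/30⌉ = 8; penalty = 8 × 2% × R$82,000.07 = R$13,120.01…
Interest: R$82,000.07 × ((1 + 0.0004)^216 − 1) = R$82,000.07 × 0.09022350… = R$7,398.3336…
Total = R$82,000.07 + R$13,120.0112 + R$7,398.3336… = R$102,518.41

R$102,518.41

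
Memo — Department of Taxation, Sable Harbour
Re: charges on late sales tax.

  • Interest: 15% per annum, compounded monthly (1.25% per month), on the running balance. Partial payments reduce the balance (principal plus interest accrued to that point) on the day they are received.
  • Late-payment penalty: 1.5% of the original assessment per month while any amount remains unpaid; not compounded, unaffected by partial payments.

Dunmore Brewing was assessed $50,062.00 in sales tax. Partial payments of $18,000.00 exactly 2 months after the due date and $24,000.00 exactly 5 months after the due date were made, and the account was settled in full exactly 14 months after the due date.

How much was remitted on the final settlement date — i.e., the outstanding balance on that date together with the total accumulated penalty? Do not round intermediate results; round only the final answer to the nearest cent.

$22,351.94

Balance at month 2: $50,062.0000 × (1 + 0.0125)^2 = $51,321.3722…
After $18,000.00 payment: $51,321.3722… − $18,000.00 = $33,321.3722…
Balance at month 5: $33,321.3722… × (1 + 0.0125)^3 = $34,586.6081…
After $24,000.00 payment: $34,586.6081… − $24,000.00 = $10,586.6081…
Balance at month 14: $10,586.6081… × (1 + 0.0125)^9 = $11,838.9210…
Penalty: 14 × 1.5% × $50,062.00 = $10,513.02
Final settlement = outstanding balance + penalty = $11,838.9210… + $10,513.02 = $22,351.94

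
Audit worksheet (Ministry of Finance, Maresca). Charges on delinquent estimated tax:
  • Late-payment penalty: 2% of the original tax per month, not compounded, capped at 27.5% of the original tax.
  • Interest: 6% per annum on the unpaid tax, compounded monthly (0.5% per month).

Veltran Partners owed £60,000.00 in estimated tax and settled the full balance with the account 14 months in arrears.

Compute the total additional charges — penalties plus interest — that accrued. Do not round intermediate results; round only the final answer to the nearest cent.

£20,839.27

Penalty (uncapped): 14 × 2% × £60,000.00 = £16,800.00; cap = 27.5% × £60,000.00 = £16,500.00 → penalty = £16,500.00
Interest: £60,000.00 × ((1 + 0.005)^14 − 1) = £60,000.00 × 0.0723211… = £4,339.2679…
Penalties + interest = £16,500.0000 + £4,339.2679… = £20,839.27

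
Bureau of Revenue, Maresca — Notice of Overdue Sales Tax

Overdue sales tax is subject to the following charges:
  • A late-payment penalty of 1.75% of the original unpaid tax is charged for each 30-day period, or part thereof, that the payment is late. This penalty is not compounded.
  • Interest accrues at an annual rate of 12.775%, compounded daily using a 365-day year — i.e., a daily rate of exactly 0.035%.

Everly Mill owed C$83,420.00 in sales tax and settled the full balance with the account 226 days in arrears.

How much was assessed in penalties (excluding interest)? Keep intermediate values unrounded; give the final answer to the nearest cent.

C$11,678.80

Penalty periods: ⌈226/30⌉ = 8; penalty = 8 × 1.75% × C$83,420.00 = C$11,678.80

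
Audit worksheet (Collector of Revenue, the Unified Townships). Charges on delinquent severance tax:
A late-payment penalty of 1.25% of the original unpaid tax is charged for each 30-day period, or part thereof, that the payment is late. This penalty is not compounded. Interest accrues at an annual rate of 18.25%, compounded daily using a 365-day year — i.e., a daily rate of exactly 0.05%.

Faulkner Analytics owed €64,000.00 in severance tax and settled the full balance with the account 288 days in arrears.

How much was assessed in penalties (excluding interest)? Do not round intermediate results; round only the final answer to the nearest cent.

€8,000.00

Penalty periods: ⌈288/30⌉ = 10; penalty = 10 × 1.25% × €64,000.00 = €8,000.00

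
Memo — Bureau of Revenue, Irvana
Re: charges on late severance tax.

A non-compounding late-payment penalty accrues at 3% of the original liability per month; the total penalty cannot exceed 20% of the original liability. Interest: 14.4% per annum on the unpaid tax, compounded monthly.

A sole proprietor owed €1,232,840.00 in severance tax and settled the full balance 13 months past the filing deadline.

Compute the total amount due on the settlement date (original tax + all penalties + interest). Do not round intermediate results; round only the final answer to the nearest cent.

Penalty (uncapped): 13 × 3% × €1,232,840.00 = €480,807.60; cap = 20% × €1,232,840.00 = €246,568.00 → penalty = €246,568.00
Interest (14.4%/yr ÷ 12 = 1.2%/month): €1,232,840.00 × ((1 + 0.012)^13 − 1) = €206,798.2579…
Total = €1,232,840.00 + €246,568.0000 + €206,798.2579… = €1,686,206.26

€1,686,206.26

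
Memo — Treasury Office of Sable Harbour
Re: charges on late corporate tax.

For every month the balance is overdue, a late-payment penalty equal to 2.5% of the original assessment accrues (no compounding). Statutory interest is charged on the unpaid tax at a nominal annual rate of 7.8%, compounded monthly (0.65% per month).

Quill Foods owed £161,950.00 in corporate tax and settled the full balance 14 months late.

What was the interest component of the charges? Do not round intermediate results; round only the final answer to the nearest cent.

Interest: £161,950.00 × ((1 + 0.0065)^14 − 1) = £161,950.00 × 0.0949465… = £15,376.5895…

£15,376.59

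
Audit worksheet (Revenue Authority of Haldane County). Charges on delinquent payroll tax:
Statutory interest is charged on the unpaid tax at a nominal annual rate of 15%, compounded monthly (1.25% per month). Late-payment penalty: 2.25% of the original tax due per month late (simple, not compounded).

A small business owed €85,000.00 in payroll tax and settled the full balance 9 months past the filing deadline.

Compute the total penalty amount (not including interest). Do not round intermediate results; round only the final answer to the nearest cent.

Late-payment penalty: 9 × 2.25% × €85,000.00 = €17,212.50

€17,212.50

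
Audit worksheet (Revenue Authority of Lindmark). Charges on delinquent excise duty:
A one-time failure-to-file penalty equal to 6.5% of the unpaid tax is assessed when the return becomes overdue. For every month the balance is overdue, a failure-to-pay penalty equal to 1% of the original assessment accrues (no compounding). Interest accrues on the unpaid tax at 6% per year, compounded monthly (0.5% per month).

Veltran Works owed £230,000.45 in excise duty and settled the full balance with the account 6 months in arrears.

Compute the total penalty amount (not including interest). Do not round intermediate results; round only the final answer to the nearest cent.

Failure-to-file penalty: 6.5% × £230,000.45 = £14,950.03…
Failure-to-pay penalty = 1% × £230,000.45 × 6 mo = £13,800.03…
Total penalty = £14,950.03… + £13,800.03… = £28,750.06

£28,750.06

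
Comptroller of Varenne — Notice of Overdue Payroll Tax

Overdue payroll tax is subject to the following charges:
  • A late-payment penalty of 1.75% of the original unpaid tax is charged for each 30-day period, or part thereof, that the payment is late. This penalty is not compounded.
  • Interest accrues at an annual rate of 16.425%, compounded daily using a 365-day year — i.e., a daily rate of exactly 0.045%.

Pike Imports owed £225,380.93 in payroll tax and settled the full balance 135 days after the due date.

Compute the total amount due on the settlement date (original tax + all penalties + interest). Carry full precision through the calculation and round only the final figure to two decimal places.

Penalty periods: ⌈135/30⌉ = 5; penalty = 5 × 1.75% × £225,380.93 = £19,720.83…
Interest: £225,380.93 × ((1 + 0.00045)^135 − 1) = £225,380.93 × 0.06261870… = £14,113.0614…
Total = £225,380.93 + £19,720.8314… + £14,113.0614… = £259,214.82

£259,214.82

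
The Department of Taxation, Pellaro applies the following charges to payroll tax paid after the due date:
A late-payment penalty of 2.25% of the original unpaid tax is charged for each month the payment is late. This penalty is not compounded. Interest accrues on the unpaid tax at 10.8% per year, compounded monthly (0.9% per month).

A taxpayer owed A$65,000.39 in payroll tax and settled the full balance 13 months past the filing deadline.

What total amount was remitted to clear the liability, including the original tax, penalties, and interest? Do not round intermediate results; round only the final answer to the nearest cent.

A$92,042.58

Late-payment penalty: 13 × 2.25% × A$65,000.39 = A$19,012.61…
Interest: A$65,000.39 × ((1 + 0.009)^13 − 1) = A$65,000.39 × 0.1235313… = A$8,029.5802…
Total = A$65,000.39 + A$19,012.6141… + A$8,029.5802… = A$92,042.58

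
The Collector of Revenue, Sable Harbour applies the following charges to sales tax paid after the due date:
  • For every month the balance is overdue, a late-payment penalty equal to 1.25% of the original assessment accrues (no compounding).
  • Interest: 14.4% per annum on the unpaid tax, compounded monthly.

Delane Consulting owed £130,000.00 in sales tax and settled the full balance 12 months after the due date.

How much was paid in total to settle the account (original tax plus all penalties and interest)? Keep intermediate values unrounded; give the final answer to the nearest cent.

£169,506.30

Late-payment penalty: 12 × 1.25% × £130,000.00 = £19,500.00
Interest (14.4%/yr ÷ 12 = 1.2%/month): £130,000.00 × ((1 + 0.012)^12 − 1) = £20,006.3011…
Total = £130,000.00 + £19,500.0000 + £20,006.3011… = £169,506.30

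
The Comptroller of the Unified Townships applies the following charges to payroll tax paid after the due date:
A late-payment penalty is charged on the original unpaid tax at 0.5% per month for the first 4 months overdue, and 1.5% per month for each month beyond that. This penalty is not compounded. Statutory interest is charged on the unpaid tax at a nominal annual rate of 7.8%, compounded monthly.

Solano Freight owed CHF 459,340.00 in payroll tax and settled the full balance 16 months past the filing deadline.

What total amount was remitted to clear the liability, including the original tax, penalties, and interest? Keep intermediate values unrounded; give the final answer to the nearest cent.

CHF 601,380.37

Penalty, months 1–4: 4 × 0.5% × CHF 459,340.00 = CHF 9,186.80
Penalty, months 5–16: 12 × 1.5% × CHF 459,340.00 = CHF 82,681.20
Interest (7.8%/yr ÷ 12 = 0.65%/month): CHF 459,340.00 × ((1 + 0.0065)^16 − 1) = CHF 50,172.3716…
Total = CHF 459,340.00 + CHF 91,868.0000 + CHF 50,172.3716… = CHF 601,380.37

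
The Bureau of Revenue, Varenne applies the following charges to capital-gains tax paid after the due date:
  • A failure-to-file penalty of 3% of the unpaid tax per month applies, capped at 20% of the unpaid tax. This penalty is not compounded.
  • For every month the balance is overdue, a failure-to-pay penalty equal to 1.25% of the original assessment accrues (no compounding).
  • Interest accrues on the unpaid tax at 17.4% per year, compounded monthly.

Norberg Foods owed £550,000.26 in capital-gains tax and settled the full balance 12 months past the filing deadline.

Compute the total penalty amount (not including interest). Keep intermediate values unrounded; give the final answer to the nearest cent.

Failure-to-file: 12 × 3% × £550,000.26 = £198,000.09…, capped at 20% × £550,000.26 = £110,000.05…
Failure-to-pay penalty: 12 × 1.25% × £550,000.26 = £82,500.04…
Total penalty = £110,000.05… + £82,500.04… = £192,500.09

£192,500.09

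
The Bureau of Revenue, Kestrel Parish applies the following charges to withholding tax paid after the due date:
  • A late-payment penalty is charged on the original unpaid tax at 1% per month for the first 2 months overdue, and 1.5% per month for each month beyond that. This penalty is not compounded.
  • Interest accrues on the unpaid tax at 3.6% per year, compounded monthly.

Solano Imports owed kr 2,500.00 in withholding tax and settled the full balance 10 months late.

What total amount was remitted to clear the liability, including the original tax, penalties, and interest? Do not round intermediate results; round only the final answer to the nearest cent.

kr 2,926.02

Penalty, months 1–2: 2 × 1% × kr 2,500.00 = kr 50.00
Penalty, months 3–10: 8 × 1.5% × kr 2,500.00 = kr 300.00
Interest (3.6%/yr ÷ 12 = 0.3%/month): kr 2,500.00 × ((1 + 0.003)^10 − 1) = kr 76.0206…
Total = kr 2,500.00 + kr 350.0000 + kr 76.0206… = kr 2,926.02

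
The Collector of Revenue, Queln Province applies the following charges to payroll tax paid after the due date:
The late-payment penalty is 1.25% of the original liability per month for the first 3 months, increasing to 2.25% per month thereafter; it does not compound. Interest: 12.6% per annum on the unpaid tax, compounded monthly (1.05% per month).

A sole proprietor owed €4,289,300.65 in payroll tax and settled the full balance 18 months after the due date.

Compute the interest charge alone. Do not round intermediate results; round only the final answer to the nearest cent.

€887,246.92

Interest: €4,289,300.65 × ((1 + 0.0105)^18 − 1) = €4,289,300.65 × 0.2068512… = €887,246.9237…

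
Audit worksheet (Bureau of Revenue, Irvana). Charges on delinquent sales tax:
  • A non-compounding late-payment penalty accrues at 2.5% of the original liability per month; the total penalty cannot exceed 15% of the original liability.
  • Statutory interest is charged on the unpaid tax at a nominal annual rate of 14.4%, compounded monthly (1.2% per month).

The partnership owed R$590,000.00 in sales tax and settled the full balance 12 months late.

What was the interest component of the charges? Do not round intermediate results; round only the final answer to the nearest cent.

R$90,797.83

Interest: R$590,000.00 × ((1 + 0.012)^12 − 1) = R$590,000.00 × 0.1538946… = R$90,797.8283…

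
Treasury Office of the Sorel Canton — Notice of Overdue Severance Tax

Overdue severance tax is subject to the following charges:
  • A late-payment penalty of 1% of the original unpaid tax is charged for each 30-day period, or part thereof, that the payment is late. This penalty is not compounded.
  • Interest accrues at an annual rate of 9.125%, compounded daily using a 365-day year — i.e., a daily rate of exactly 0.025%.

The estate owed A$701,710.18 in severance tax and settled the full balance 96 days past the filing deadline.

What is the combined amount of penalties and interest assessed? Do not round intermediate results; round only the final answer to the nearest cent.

A$45,111.01

Penalty periods: ⌈96/30⌉ = 4; penalty = 4 × 1% × A$701,710.18 = A$28,068.41…
Interest: A$701,710.18 × ((1 + 0.00025)^96 − 1) = A$701,710.18 × 0.02428725… = A$17,042.6074…
Penalties + interest = A$28,068.4072 + A$17,042.6074… = A$45,111.01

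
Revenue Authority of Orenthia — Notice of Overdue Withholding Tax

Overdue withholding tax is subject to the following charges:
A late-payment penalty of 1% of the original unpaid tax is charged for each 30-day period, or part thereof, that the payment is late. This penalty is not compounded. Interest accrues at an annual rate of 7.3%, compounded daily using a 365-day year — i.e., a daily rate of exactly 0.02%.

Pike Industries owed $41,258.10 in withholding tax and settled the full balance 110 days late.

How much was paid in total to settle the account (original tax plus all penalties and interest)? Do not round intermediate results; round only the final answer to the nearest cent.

Penalty periods: ⌈110/30⌉ = 4; penalty = 4 × 1% × $41,258.10 = $1,650.32…
Interest: $41,258.10 × ((1 + 0.0002)^110 − 1) = $41,258.10 × 0.02224154… = $917.6435…
Total = $41,258.10 + $1,650.3240 + $917.6435… = $43,826.07

$43,826.07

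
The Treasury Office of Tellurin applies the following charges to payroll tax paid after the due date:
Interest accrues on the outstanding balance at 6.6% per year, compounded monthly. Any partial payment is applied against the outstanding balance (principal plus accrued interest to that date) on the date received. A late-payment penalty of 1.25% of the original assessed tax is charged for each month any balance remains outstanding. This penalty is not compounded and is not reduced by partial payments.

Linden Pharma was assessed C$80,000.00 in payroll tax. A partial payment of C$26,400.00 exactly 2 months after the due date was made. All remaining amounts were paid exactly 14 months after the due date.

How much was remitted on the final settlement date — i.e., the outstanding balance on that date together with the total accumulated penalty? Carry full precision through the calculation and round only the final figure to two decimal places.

Monthly rate = 6.6% ÷ 12 = 0.55%
Balance at month 2: C$80,000.0000 × (1 + 0.0055)^2 = C$80,882.4200
After C$26,400.00 payment: C$80,882.4200 − C$26,400.00 = C$54,482.4200
Balance at month 14: C$54,482.4200 × (1 + 0.0055)^12 = C$58,189.0530…
Penalty: 14 × 1.25% × C$80,000.00 = C$14,000.00
Final settlement = outstanding balance + penalty = C$58,189.0530… + C$14,000.00 = C$72,189.05

C$72,189.05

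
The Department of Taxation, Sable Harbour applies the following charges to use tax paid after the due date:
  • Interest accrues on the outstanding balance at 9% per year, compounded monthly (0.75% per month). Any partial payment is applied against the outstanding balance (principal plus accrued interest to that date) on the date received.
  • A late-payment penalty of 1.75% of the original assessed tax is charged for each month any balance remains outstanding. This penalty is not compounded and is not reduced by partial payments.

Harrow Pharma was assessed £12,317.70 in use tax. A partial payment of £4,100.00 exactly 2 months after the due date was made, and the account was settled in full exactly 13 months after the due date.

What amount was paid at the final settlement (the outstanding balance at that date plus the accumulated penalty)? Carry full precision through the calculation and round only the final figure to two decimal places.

Balance at month 2: £12,317.7000 × (1 + 0.0075)^2 = £12,503.1584…
After £4,100.00 payment: £12,503.1584… − £4,100.00 = £8,403.1584…
Balance at month 13: £8,403.1584… × (1 + 0.0075)^11 = £9,123.0100…
Penalty: 13 × 1.75% × £12,317.70 = £2,802.28…
Final settlement = outstanding balance + penalty = £9,123.0100… + £2,802.28… = £11,925.29

£11,925.29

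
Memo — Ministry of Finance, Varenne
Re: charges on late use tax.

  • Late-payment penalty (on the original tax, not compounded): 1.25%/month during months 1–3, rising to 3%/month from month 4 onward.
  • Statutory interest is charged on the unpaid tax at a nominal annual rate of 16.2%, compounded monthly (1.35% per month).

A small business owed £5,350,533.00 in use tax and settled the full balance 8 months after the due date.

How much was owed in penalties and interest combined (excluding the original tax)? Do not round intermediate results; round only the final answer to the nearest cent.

£1,609,136.05

Penalty, months 1–3: 3 × 1.25% × £5,350,533.00 = £200,644.99…
Penalty, months 4–8: 5 × 3% × £5,350,533.00 = £802,579.95
Interest: £5,350,533.00 × ((1 + 0.0135)^8 − 1) = £5,350,533.00 × 0.1132431… = £605,911.1112…
Penalties + interest = £1,003,224.9375 + £605,911.1112… = £1,609,136.05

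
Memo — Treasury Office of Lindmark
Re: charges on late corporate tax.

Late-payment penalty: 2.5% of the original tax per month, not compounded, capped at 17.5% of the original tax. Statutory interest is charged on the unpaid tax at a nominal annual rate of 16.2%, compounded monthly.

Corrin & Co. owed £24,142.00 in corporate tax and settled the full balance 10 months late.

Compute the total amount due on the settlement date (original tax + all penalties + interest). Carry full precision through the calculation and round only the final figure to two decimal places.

£31,831.31

Penalty (uncapped): 10 × 2.5% × £24,142.00 = £6,035.50; cap = 17.5% × £24,142.00 = £4,224.85 → penalty = £4,224.85
Interest (16.2%/yr ÷ 12 = 1.35%/month): £24,142.00 × ((1 + 0.0135)^10 − 1) = £3,464.4635…
Total = £24,142.00 + £4,224.8500 + £3,464.4635… = £31,831.31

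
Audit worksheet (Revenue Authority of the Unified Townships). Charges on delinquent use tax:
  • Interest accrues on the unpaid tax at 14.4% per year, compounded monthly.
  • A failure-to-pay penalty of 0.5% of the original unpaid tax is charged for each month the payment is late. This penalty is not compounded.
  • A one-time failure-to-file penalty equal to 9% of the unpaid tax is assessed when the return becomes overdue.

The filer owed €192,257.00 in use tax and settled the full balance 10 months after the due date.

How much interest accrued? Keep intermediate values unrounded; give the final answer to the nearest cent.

Interest (14.4%/yr ÷ 12 = 1.2%/month): €192,257.00 × ((1 + 0.012)^10 − 1) = €24,357.3811…

€24,357.38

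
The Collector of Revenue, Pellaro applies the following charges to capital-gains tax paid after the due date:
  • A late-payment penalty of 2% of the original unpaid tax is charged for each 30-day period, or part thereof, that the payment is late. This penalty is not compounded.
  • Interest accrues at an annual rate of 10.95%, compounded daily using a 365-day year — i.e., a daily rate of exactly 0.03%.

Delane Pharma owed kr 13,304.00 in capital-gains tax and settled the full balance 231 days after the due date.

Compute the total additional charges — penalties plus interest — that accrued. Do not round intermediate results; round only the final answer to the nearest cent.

Penalty periods: ⌈231/30⌉ = 8; penalty = 8 × 2% × kr 13,304.00 = kr 2,128.64
Interest: kr 13,304.00 × ((1 + 0.0003)^231 − 1) = kr 13,304.00 × 0.07174655… = kr 954.5161…
Penalties + interest = kr 2,128.6400 + kr 954.5161… = kr 3,083.16

kr 3,083.16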